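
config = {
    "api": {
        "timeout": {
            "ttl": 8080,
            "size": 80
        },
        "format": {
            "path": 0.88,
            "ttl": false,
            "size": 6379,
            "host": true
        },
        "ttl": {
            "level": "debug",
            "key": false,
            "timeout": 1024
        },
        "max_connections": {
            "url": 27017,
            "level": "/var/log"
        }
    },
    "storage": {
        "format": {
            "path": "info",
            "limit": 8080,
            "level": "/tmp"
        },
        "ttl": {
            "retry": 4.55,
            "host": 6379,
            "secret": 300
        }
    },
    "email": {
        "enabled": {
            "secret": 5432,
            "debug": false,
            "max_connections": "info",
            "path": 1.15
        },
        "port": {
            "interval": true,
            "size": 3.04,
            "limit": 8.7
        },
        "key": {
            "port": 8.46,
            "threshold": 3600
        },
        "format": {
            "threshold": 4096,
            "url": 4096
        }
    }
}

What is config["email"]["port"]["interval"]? True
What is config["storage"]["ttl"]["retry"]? 4.55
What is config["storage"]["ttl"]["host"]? 6379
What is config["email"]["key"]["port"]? 8.46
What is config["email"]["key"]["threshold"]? 3600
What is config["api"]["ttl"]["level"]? "debug"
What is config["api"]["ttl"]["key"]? False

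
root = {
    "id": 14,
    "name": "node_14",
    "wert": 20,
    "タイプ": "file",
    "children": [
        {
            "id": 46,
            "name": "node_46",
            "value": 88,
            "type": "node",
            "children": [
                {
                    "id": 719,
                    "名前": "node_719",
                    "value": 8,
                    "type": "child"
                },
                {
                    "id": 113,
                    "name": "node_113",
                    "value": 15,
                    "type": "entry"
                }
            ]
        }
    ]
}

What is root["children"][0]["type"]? "node"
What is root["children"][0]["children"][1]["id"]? 113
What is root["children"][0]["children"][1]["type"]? "entry"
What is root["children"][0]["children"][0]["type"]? "child"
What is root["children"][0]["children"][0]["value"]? 8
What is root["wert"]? 20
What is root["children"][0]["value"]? 88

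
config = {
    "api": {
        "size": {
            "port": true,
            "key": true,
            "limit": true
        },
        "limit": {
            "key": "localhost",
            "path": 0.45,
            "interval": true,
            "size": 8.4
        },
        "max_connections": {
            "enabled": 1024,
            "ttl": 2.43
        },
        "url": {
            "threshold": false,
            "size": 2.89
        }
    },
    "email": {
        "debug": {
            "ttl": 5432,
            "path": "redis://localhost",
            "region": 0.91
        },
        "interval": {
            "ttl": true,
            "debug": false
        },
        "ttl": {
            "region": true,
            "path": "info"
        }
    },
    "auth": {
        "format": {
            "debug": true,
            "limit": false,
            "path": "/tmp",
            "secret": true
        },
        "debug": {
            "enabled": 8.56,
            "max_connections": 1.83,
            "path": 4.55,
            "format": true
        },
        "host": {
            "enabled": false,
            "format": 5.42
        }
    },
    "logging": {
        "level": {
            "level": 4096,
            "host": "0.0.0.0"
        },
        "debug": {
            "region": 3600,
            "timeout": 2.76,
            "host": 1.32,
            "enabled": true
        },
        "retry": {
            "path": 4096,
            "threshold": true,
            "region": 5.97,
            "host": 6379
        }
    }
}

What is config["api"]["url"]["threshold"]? False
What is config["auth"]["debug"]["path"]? 4.55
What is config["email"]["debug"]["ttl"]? 5432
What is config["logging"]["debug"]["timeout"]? 2.76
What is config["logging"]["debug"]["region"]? 3600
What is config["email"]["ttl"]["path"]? "info"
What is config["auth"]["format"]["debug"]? True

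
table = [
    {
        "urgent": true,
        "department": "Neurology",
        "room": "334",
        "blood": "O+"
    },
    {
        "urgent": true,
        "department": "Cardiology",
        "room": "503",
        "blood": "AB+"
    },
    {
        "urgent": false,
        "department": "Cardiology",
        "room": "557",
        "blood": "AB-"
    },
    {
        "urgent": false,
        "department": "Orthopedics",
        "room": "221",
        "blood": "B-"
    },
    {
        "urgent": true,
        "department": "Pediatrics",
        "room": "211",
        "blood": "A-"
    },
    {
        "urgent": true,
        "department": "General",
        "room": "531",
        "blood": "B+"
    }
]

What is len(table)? 6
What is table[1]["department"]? "Cardiology"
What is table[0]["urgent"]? True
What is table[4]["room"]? "211"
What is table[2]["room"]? "557"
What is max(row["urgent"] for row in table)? True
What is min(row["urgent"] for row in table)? False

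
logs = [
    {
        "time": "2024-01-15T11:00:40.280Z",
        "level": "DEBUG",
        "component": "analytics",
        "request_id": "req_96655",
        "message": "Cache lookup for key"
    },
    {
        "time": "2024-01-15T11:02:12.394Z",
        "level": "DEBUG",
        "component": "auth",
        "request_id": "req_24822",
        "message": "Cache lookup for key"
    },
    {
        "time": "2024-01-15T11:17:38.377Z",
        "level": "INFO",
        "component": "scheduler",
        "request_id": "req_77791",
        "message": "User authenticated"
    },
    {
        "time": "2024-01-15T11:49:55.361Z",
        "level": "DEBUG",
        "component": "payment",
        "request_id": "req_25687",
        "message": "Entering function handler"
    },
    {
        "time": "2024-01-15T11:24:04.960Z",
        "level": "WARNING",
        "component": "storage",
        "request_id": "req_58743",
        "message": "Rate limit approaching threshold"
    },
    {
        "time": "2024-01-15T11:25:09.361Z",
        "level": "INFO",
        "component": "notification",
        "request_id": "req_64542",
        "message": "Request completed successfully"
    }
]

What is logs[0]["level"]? "DEBUG"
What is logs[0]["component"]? "analytics"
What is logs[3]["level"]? "DEBUG"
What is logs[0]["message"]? "Cache lookup for key"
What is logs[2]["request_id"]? "req_77791"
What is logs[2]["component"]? "scheduler"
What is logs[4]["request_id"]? "req_58743"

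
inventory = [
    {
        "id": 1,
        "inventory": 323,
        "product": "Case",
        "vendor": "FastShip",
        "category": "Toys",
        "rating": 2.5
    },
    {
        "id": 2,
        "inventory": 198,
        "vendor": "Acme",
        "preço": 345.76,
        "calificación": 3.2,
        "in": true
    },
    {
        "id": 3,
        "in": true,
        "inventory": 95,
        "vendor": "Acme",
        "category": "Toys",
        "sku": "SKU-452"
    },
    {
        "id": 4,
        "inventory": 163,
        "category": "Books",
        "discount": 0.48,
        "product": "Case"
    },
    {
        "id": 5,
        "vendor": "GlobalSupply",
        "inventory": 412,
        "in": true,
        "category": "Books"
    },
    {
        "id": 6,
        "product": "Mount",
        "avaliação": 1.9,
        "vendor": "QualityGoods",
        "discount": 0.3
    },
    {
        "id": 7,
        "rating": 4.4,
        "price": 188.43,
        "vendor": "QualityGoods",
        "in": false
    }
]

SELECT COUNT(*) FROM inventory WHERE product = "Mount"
1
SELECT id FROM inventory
[1, 2, 3, 4, 5, 6, 7]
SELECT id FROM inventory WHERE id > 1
[2, 3, 4, 5, 6, 7]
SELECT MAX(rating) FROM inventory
4.4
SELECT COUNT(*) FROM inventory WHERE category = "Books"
2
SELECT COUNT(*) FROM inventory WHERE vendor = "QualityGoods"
2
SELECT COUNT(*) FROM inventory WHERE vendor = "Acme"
2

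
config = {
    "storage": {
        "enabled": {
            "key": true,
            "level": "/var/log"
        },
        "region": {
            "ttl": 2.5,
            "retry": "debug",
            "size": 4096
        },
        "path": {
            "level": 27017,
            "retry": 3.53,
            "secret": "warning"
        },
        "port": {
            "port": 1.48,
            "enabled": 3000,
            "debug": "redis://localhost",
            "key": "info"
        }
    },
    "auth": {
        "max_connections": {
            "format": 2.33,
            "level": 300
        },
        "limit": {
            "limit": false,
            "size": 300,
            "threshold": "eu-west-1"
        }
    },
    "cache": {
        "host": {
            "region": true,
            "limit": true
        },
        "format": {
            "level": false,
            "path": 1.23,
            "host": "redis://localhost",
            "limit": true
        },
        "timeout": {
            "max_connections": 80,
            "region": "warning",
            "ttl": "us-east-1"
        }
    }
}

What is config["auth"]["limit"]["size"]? 300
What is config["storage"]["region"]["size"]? 4096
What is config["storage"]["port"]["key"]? "info"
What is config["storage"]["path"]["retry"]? 3.53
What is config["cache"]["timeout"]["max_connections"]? 80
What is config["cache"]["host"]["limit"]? True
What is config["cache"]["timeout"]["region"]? "warning"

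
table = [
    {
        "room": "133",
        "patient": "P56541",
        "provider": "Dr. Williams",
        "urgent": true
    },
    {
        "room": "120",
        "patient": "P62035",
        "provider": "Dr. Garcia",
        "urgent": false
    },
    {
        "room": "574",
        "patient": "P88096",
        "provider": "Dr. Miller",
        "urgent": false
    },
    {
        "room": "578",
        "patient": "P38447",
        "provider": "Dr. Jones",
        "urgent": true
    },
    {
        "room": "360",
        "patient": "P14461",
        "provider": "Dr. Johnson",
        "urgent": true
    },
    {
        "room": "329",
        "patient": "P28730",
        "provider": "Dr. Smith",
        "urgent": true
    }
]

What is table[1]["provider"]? "Dr. Garcia"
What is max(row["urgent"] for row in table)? True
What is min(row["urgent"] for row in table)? False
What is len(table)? 6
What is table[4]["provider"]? "Dr. Johnson"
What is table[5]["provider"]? "Dr. Smith"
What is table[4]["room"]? "360"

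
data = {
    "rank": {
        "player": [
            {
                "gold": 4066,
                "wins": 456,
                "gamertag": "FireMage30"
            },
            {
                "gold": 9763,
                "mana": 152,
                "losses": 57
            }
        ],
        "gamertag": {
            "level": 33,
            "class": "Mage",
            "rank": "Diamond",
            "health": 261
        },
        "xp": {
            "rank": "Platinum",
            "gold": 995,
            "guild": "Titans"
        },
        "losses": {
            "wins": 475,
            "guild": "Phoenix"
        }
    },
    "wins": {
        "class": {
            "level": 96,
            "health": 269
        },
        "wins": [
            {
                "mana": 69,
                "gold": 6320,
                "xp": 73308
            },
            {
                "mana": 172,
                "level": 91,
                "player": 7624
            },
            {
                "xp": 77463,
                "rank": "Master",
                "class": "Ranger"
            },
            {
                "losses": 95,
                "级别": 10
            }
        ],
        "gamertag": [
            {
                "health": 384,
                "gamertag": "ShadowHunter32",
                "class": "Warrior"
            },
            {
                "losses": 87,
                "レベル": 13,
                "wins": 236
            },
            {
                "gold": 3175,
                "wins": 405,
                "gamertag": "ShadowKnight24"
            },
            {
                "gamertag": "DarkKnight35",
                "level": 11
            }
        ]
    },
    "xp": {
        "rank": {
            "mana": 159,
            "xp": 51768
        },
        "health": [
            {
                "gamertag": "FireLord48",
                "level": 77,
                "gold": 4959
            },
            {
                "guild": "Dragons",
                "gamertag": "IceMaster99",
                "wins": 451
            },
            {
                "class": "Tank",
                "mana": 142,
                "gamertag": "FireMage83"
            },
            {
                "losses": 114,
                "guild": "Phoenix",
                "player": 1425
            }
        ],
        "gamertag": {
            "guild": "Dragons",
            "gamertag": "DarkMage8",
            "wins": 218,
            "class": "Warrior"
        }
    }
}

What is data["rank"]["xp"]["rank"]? "Platinum"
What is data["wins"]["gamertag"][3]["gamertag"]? "DarkKnight35"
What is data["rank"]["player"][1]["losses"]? 57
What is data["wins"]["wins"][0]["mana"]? 69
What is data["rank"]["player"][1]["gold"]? 9763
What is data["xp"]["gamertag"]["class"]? "Warrior"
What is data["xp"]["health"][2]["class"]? "Tank"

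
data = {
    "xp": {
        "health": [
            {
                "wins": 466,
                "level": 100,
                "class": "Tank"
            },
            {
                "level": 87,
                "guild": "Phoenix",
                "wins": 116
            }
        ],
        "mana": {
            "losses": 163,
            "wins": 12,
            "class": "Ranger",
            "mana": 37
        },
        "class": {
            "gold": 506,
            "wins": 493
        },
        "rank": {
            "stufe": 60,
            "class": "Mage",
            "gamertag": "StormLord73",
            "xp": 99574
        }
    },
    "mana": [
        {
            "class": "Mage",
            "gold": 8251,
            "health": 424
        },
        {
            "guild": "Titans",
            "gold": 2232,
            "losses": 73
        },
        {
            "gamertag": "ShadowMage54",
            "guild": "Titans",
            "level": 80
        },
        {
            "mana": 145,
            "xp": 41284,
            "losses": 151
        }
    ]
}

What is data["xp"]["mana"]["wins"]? 12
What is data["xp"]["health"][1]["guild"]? "Phoenix"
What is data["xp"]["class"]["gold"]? 506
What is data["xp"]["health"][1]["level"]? 87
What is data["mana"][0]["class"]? "Mage"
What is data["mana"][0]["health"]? 424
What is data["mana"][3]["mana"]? 145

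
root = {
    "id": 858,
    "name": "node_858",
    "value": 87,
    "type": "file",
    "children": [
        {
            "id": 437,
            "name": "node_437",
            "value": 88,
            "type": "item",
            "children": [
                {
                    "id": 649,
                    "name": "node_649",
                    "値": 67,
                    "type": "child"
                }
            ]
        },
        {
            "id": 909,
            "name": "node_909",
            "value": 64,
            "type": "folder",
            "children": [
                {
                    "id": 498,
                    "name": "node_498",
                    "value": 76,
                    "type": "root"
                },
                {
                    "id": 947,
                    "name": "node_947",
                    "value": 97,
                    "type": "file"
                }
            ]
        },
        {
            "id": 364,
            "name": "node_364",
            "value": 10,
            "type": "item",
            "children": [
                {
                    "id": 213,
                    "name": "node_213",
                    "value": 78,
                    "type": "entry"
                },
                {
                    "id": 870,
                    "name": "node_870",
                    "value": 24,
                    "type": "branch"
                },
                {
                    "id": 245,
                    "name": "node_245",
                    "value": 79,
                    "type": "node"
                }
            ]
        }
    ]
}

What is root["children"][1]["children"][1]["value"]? 97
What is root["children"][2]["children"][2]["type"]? "node"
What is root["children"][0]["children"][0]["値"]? 67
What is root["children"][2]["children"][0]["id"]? 213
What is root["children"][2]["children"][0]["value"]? 78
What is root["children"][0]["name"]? "node_437"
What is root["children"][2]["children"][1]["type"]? "branch"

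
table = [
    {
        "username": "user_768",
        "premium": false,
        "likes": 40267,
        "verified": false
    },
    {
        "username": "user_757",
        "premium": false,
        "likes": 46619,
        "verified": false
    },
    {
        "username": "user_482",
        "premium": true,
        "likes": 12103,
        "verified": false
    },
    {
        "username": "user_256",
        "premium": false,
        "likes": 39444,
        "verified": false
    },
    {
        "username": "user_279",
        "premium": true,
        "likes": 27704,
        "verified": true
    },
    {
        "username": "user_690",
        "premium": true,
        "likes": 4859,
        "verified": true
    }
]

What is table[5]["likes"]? 4859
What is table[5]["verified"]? True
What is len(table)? 6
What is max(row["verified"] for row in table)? True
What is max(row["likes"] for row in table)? 46619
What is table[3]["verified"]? False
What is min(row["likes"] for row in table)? 4859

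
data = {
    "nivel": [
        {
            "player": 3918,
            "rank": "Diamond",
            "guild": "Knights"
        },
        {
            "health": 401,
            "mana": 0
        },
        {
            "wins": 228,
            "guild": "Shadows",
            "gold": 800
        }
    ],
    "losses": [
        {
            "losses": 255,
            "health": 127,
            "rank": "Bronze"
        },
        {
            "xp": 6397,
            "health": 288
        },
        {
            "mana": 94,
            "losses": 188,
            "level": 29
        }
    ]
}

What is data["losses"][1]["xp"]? 6397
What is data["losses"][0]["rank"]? "Bronze"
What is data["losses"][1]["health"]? 288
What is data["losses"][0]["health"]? 127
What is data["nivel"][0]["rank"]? "Diamond"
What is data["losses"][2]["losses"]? 188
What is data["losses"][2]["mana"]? 94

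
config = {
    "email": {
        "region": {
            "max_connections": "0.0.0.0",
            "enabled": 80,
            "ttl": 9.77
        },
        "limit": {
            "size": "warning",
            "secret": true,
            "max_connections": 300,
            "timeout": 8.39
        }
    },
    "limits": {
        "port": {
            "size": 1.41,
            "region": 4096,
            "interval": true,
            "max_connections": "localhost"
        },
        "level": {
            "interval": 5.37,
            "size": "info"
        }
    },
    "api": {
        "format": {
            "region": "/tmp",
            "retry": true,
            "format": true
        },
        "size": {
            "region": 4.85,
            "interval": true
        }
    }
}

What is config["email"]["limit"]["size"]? "warning"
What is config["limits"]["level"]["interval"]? 5.37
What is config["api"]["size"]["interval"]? True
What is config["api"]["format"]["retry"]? True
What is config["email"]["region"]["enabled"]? 80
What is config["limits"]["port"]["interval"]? True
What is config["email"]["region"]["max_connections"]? "0.0.0.0"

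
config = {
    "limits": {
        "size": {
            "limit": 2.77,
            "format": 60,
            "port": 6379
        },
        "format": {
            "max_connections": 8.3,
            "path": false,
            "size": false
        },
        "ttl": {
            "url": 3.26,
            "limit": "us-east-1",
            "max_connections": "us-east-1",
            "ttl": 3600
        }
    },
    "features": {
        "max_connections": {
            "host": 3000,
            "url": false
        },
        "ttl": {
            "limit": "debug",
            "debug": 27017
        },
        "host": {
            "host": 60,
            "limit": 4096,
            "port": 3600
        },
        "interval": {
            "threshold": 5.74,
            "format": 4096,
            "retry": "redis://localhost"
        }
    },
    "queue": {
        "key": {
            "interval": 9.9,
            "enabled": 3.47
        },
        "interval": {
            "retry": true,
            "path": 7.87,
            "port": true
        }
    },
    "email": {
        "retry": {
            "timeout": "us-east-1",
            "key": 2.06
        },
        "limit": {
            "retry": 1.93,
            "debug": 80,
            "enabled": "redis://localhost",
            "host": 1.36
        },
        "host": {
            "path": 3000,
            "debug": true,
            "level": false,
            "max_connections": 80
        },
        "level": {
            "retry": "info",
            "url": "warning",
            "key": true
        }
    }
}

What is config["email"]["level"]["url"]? "warning"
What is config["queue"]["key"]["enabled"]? 3.47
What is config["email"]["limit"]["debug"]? 80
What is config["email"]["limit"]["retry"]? 1.93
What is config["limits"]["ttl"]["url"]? 3.26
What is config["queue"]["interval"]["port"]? True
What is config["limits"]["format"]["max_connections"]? 8.3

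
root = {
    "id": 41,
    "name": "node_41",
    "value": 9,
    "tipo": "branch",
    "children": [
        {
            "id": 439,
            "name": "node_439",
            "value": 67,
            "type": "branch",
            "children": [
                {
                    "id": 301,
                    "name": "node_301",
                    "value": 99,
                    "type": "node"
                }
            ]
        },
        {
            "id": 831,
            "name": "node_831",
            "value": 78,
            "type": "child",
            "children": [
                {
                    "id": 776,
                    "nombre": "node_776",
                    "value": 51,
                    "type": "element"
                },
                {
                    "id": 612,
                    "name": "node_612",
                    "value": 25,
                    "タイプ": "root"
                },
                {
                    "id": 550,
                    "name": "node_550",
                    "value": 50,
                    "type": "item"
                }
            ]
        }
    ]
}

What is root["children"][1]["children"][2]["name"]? "node_550"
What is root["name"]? "node_41"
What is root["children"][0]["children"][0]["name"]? "node_301"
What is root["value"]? 9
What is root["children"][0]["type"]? "branch"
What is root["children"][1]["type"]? "child"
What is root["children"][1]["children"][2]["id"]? 550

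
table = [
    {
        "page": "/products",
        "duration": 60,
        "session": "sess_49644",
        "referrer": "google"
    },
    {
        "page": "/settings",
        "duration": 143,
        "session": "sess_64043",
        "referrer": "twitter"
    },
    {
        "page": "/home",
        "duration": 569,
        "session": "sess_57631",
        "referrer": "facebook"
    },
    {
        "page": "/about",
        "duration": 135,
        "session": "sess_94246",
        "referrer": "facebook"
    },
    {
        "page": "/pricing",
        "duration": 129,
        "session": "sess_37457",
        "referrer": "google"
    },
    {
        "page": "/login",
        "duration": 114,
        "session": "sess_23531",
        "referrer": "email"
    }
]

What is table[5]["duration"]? 114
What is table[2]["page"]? "/home"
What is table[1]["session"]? "sess_64043"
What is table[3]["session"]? "sess_94246"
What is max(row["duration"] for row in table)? 569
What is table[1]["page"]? "/settings"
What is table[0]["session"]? "sess_49644"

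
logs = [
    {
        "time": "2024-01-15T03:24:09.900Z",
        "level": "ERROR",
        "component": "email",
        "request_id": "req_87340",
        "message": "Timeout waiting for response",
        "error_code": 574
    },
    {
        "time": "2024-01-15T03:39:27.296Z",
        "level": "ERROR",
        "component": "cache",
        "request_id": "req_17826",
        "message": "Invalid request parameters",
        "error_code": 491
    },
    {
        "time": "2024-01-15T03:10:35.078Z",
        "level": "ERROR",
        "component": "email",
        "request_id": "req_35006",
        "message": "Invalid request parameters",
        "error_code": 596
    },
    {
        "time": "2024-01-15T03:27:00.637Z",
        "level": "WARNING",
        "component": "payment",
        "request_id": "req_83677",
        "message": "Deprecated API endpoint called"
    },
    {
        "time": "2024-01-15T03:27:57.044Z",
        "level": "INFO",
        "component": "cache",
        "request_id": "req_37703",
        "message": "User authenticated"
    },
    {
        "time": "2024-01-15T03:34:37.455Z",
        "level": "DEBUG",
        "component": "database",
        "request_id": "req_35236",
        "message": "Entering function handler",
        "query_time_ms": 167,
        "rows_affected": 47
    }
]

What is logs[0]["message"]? "Timeout waiting for response"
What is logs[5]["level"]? "DEBUG"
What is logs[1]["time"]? "2024-01-15T03:39:27.296Z"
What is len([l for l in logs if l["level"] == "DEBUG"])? 1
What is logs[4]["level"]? "INFO"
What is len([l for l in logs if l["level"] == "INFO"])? 1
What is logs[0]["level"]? "ERROR"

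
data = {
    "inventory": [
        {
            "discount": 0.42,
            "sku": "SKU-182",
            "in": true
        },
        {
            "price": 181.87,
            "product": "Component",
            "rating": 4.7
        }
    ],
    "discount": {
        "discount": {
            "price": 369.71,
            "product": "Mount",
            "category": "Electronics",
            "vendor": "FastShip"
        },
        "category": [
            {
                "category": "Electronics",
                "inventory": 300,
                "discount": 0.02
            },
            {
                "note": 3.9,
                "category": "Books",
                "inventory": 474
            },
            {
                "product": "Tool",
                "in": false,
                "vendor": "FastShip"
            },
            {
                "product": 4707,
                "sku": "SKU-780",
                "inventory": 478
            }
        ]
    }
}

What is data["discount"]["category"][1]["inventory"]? 474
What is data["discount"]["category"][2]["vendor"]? "FastShip"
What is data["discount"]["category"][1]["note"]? 3.9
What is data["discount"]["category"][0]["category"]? "Electronics"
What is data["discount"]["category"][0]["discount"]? 0.02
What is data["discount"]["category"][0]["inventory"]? 300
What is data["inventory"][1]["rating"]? 4.7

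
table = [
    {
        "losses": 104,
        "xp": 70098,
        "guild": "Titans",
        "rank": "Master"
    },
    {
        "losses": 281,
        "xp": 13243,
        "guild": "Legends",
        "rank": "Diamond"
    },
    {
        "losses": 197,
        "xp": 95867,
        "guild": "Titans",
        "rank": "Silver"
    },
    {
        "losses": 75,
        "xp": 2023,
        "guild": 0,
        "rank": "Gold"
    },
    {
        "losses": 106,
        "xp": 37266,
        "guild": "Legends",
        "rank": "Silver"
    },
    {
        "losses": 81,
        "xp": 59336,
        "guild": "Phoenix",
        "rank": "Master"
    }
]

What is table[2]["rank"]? "Silver"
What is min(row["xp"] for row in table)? 2023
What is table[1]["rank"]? "Diamond"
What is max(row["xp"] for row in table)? 95867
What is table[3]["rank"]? "Gold"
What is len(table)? 6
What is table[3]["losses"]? 75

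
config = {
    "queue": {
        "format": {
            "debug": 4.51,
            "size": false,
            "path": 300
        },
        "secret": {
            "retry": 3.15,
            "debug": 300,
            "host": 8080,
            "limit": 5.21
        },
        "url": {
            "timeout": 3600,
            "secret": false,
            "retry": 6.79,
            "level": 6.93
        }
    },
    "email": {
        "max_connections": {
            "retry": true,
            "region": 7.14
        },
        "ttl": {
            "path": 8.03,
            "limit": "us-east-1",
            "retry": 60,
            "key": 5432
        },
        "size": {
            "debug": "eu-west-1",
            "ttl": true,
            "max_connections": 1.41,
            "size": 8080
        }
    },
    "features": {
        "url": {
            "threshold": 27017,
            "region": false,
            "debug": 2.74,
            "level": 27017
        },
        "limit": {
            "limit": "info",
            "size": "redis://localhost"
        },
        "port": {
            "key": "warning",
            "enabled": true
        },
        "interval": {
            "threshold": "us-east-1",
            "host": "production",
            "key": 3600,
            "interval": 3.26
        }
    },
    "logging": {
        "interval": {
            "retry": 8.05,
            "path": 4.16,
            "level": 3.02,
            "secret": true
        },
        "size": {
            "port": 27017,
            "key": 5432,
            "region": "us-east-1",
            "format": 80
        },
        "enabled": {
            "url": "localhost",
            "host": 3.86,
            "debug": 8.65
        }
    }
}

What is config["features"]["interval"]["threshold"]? "us-east-1"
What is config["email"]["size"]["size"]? 8080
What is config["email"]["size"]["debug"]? "eu-west-1"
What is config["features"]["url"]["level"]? 27017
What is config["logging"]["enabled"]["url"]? "localhost"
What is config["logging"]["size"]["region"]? "us-east-1"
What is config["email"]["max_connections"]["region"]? 7.14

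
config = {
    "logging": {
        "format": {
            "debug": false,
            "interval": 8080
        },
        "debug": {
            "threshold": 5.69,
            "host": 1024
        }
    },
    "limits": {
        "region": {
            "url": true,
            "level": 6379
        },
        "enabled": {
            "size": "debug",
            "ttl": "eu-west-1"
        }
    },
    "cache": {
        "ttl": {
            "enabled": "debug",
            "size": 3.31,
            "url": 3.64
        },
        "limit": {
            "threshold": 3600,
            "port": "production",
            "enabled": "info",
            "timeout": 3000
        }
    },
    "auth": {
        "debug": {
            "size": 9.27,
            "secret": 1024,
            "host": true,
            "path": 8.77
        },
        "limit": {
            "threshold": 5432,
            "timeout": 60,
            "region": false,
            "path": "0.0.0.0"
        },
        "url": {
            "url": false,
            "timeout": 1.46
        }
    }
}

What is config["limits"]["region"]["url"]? True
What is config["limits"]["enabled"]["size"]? "debug"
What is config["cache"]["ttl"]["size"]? 3.31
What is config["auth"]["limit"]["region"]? False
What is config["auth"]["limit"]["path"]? "0.0.0.0"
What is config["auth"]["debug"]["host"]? True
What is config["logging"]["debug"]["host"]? 1024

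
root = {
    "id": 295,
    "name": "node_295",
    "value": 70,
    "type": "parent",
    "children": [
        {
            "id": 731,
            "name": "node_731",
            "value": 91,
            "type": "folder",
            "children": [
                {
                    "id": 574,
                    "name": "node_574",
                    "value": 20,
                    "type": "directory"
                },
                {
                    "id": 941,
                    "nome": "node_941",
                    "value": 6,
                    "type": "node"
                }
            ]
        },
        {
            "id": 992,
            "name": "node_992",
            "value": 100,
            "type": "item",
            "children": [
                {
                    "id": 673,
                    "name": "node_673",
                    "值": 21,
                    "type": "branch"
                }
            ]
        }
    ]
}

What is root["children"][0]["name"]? "node_731"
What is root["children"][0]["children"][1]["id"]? 941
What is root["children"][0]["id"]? 731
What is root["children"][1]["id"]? 992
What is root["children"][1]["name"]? "node_992"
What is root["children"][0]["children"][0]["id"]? 574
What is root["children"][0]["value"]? 91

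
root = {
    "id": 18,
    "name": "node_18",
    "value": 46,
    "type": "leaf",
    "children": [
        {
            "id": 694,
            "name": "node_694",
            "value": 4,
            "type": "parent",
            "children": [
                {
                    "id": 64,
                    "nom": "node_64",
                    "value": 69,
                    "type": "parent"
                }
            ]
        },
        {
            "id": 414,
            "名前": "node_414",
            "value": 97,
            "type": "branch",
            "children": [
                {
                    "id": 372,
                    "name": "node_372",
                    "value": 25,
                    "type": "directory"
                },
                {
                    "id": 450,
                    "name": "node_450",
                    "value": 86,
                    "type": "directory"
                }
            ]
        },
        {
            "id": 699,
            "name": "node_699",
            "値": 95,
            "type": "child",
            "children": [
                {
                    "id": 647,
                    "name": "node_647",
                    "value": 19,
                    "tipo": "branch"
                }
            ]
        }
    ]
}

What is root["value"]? 46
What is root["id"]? 18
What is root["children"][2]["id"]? 699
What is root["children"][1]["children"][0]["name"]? "node_372"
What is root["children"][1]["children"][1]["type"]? "directory"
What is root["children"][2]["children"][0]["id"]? 647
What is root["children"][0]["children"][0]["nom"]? "node_64"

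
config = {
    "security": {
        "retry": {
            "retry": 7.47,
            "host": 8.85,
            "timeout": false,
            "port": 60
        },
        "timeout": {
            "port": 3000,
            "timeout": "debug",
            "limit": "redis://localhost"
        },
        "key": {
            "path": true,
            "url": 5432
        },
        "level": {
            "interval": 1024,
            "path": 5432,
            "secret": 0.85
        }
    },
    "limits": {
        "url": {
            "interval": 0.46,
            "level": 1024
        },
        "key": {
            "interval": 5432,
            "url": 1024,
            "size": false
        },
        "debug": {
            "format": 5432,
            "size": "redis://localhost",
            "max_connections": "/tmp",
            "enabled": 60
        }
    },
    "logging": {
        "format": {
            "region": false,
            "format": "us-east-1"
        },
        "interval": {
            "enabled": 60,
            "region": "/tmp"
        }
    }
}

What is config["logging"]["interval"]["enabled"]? 60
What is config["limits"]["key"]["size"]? False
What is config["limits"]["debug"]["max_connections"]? "/tmp"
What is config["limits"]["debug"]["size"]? "redis://localhost"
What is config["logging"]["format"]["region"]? False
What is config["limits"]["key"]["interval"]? 5432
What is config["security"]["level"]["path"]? 5432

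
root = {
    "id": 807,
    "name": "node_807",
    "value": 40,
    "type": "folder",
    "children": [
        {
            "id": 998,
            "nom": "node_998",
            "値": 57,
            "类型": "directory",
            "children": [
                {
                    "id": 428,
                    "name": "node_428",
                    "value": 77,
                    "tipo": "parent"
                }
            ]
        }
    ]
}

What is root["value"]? 40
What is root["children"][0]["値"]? 57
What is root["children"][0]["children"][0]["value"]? 77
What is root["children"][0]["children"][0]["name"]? "node_428"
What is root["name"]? "node_807"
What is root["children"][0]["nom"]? "node_998"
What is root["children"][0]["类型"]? "directory"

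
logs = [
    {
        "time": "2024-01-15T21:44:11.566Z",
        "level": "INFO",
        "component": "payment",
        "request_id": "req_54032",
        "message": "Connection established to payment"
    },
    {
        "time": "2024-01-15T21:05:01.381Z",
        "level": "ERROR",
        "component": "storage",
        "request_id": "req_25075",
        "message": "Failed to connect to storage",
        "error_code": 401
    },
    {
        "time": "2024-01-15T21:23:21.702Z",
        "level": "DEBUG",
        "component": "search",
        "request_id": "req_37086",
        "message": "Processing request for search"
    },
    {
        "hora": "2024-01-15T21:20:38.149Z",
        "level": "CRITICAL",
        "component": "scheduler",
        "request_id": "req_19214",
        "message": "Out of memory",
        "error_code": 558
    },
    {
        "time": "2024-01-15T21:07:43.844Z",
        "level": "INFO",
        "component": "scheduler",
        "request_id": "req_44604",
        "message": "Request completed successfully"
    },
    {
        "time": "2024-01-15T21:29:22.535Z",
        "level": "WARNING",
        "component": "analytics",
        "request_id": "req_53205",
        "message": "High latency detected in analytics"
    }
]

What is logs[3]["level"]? "CRITICAL"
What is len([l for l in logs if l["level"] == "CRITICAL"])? 1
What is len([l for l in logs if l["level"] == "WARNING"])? 1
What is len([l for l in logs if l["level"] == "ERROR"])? 1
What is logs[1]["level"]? "ERROR"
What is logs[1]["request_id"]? "req_25075"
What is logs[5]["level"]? "WARNING"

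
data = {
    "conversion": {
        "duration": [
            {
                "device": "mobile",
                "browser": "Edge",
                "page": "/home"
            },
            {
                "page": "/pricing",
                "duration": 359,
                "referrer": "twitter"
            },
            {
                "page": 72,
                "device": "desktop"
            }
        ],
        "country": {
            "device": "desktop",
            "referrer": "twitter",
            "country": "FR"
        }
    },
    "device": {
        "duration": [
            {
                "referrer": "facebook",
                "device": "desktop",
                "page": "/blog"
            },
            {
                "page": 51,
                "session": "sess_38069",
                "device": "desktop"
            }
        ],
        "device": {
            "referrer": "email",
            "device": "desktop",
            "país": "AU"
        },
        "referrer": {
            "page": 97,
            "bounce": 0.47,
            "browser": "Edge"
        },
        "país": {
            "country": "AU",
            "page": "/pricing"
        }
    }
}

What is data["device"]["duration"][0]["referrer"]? "facebook"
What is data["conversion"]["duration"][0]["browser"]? "Edge"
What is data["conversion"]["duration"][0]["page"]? "/home"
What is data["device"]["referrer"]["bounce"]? 0.47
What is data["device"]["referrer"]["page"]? 97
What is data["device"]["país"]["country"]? "AU"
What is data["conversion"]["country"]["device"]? "desktop"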